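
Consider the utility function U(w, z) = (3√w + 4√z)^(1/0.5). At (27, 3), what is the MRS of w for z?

MRS = 0.25

For CES with ρ = 0.5, MRS = (3/4)·√(z/w).
At (27, 3): MRS = 0.25.
That is, one extra unit of w is worth 0.25 units of z at the margin.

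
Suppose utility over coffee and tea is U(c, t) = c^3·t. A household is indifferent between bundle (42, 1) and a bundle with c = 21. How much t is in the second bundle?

t = 8

U(42, 1) = 74088.
Set U(21, t) = 74088 and solve.
With c = 21: 21^3 = 9261, so t = 74088/9261 = 8.
Check: U(21, 8) = 74088.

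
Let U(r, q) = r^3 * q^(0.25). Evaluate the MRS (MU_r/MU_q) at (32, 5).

MU_r = 3·r^2·q^(0.25) and MU_q = 0.25·r^3·q^(-0.75).
MRS = MU_r/MU_q = (12)·q/r.
At (32, 5): MRS = 1.875.
So at (32, 5) the consumer would give up 1.875 units of q for one more unit of r.

MRS = 1.875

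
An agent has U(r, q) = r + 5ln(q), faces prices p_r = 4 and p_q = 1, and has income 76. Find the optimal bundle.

MU_r = 1, MU_q = 5/q.
MRS = 1 ÷ (5/q).
Tangency: set MRS = p_r/p_q = 4/1 = 4.
MRS depends only on q: 0.2·q = 4 ⇒ q* = 4/0.2 = 20.
From the budget, 4·r = 76 − 1·20 = 56, so r* = 14.

r* = 14, q* = 20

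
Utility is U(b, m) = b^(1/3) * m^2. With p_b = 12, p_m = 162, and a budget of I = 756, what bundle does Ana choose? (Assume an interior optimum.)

MU_b = 1/3·b^(-2/3)·m^2 and MU_m = 2·b^(1/3)·m.
MRS = MU_b/MU_m = (1/6)·m/b.
Tangency: set MRS = p_b/p_m = 12/162 = 2/27.
So (1/6)·m/b = 2/27, i.e. m = (4/9)·b.
Substitute into the budget 12·b + 162·m = 756: 84·b = 756, so b* = 9.
Then m* = (4/9)·9 = 4.

b* = 9, m* = 4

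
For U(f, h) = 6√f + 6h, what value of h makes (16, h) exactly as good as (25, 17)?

h = 18

U(25, 17) = 132.
Set U(16, h) = 132 and solve.
With f = 16: √16 = 4, so 6h = 132 − 6·4 = 108 and h = 18.
Check: U(16, 18) = 132.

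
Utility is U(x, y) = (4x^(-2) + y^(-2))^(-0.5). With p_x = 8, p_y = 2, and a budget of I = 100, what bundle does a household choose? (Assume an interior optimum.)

x* = 10, y* = 10

For CES with ρ = -2, MRS = (4/1)·(y/x)^3.
Tangency: set MRS = p_x/p_y = 8/2 = 4.
So (y/x)^3 = 1; taking the cube root, y/x = 1, i.e. y = x.
Substitute into the budget 8·x + 2·y = 100: 10·x = 100, so x* = 10 and y* = 10.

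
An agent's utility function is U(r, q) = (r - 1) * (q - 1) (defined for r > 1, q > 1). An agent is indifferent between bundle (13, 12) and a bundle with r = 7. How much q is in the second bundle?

U(13, 12) = 132.
Set U(7, q) = 132 and solve.
With r = 7: (7 − 1) = 6, so (q − 1) = 132/6 = 22.
So q = 1 + 22 = 23.
Check: U(7, 23) = 132.

q = 23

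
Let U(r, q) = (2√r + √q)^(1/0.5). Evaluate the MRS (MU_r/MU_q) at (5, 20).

For CES with ρ = 0.5, MRS = (2/1)·√(q/r).
At (5, 20): MRS = 4.
That is, one extra unit of r is worth 4 units of q at the margin.

MRS = 4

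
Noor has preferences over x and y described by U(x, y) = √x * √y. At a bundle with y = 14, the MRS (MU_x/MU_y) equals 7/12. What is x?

MU_x = 0.5·x^(-0.5)·√y and MU_y = 0.5·√x·y^(-0.5).
MRS = MU_x/MU_y = y/x.
Substitute y = 14: MRS = 14/x. Setting 14/x = 7/12 gives x = 14/(7/12) = 24.

x = 24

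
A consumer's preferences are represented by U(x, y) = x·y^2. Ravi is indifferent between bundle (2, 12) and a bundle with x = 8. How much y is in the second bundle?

y = 6

U(2, 12) = 288.
Set U(8, y) = 288 and solve.
With x = 8: y^2 = 288/8 = 36; taking the square root, y = 6.
Check: U(8, 6) = 288.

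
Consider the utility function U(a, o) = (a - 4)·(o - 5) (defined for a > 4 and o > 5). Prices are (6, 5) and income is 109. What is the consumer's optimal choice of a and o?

a* = 9, o* = 11

MU_a = (o−5), MU_o = (a−4).
MRS = (o−5)/(a−4).
Tangency: set MRS = p_a/p_o = 6/5 = 1.2.
So (o − 5)/(a − 4) = 1.2, i.e. (o − 5) = 1.2·(a − 4).
Rewrite the budget in excess-of-subsistence terms: 6·(a − 4) + 5·(o − 5) = 109 − 6·4 − 5·5 = 60.
Substituting, 12·(a − 4) = 60, so a − 4 = 5 and a* = 9.
Then o − 5 = 1.2·5 = 6, so o* = 11.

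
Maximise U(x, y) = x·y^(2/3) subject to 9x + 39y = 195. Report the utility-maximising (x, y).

x* = 13, y* = 2

MU_x = y^(2/3) and MU_y = 2/3·x·y^(-1/3).
MRS = MU_x/MU_y = (1.5)·y/x.
Tangency: set MRS = p_x/p_y = 9/39 = 3/13.
So (1.5)·y/x = 3/13, i.e. y = (2/13)·x.
Substitute into the budget 9·x + 39·y = 195: 15·x = 195, so x* = 13.
Then y* = (2/13)·13 = 2.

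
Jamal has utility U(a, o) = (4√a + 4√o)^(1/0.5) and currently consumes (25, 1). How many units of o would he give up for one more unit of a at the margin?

For CES with ρ = 0.5, MRS = √(o/a).
At (25, 1): MRS = 0.2.
The indifference curve has slope −0.2 at this bundle.

MRS = 0.2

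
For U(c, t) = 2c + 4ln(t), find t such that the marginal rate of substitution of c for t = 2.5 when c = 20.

t = 5

MU_c = 2, MU_t = 4/t.
MRS = 2 ÷ (4/t).
MRS depends only on t: 0.5·t = 2.5 ⇒ t = 2.5/0.5 = 5.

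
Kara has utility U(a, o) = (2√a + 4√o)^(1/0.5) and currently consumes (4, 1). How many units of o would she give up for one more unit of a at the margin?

MRS = 0.25

For CES with ρ = 0.5, MRS = (2/4)·√(o/a).
At (4, 1): MRS = 0.25.
That is, one extra unit of a is worth 0.25 units of o at the margin.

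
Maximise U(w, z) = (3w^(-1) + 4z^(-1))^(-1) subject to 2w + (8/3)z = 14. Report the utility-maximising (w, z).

For CES with ρ = -1, MRS = (3/4)·(z/w)^2.
Tangency: set MRS = p_w/p_z = 2/(8/3) = 0.75.
So (z/w)^2 = 1; taking the square root, z/w = 1, i.e. z = w.
Substitute into the budget 2·w + (8/3)·z = 14: (14/3)·w = 14, so w* = 3 and z* = 3.

w* = 3, z* = 3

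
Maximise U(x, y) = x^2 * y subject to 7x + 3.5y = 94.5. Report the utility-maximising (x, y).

x* = 9, y* = 9

MU_x = 2·x·y and MU_y = x^2.
MRS = MU_x/MU_y = (2/1)·y/x.
Tangency: set MRS = p_x/p_y = 7/3.5 = 2.
So (2/1)·y/x = 2, i.e. y = x.
Substitute into the budget 7·x + 3.5·y = 94.5: 10.5·x = 94.5, so x* = 9.
Then y* = 9.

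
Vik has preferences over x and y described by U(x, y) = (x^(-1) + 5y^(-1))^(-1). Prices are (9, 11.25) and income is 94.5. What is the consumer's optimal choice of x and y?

For CES with ρ = -1, MRS = (1/5)·(y/x)^2.
Tangency: set MRS = p_x/p_y = 9/11.25 = 0.8.
So (y/x)^2 = 4; taking the square root, y/x = 2, i.e. y = 2·x.
Substitute into the budget 9·x + 11.25·y = 94.5: 31.5·x = 94.5, so x* = 3 and y* = 2·3 = 6.

x* = 3, y* = 6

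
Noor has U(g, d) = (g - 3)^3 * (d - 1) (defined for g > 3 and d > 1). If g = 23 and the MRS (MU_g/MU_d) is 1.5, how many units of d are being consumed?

d = 11

MU_g = 3·(g−3)^2·(d−1), MU_d = (g−3)^3.
MRS = (3/1)·(d−1)/(g−3).
Substitute g = 23: MRS = (d − 1)/(20/3). Setting this equal to 1.5 gives d − 1 = 1.5·(20/3) = 10, so d = 11.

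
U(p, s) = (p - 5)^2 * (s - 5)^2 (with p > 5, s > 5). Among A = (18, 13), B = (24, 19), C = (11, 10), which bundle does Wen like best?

Bundle B

Evaluate utility at each bundle:
U(A) = 10816.
U(B) = 70756.
U(C) = 900.
Highest utility is B, so B ≻ A ≻ C.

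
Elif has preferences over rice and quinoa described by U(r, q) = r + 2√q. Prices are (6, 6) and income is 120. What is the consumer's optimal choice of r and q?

MU_r = 1, MU_q = 2/(2√q).
MRS = 1 ÷ (2/(2√q)).
Tangency: set MRS = p_r/p_q = 6/6 = 1.
MRS depends only on q: √q = 1 ⇒ √q = 1 ⇒ q* = 1.
From the budget, 6·r = 120 − 6·1 = 114, so r* = 19.

r* = 19, q* = 1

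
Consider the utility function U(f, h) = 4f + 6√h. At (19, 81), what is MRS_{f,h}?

MU_f = 4, MU_h = 6/(2√h).
MRS = 4 ÷ (6/(2√h)).
At (19, 81): MRS = 12.
The indifference curve has slope −12 at this bundle.

MRS = 12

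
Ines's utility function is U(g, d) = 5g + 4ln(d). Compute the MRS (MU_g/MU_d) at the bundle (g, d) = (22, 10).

MRS = 12.5

MU_g = 5, MU_d = 4/d.
MRS = 5 ÷ (4/d).
At (22, 10): MRS = 12.5.
That is, one extra unit of g is worth 12.5 units of d at the margin.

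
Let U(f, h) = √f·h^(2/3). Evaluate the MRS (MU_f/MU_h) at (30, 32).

MRS = 0.8

MU_f = 0.5·f^(-0.5)·h^(2/3) and MU_h = 2/3·√f·h^(-1/3).
MRS = MU_f/MU_h = (0.75)·h/f.
At (30, 32): MRS = 0.8.
The indifference curve has slope −0.8 at this bundle.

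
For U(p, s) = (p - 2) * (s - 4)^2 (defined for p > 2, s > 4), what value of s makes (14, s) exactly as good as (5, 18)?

s = 11

U(5, 18) = 588.
Set U(14, s) = 588 and solve.
With p = 14: (14 − 2) = 12, so (s − 4)^2 = 588/12 = 49.
Taking the square root (with s > 4): s − 4 = 7, so s = 11.
Check: U(14, 11) = 588.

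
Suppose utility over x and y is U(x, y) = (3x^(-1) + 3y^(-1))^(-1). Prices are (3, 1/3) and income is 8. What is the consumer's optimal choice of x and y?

x* = 2, y* = 6

For CES with ρ = -1, MRS = (y/x)^2.
Tangency: set MRS = p_x/p_y = 3/(1/3) = 9.
So (y/x)^2 = 9; taking the square root, y/x = 3, i.e. y = 3·x.
Substitute into the budget 3·x + (1/3)·y = 8: 4·x = 8, so x* = 2 and y* = 3·2 = 6.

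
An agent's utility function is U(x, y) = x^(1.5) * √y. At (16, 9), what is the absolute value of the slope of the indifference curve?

MU_x = 1.5·√x·√y and MU_y = 0.5·x^(1.5)·y^(-0.5).
MRS = MU_x/MU_y = (3)·y/x.
At (16, 9): MRS = 27/16.
That is, one extra unit of x is worth 27/16 units of y at the margin.

MRS = 27/16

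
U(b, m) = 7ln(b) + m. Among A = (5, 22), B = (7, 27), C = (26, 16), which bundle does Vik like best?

Evaluate utility at each bundle:
U(A) = 33.266.
U(B) = 40.621.
U(C) = 38.807.
Highest utility is B, so B ≻ C ≻ A.

Bundle B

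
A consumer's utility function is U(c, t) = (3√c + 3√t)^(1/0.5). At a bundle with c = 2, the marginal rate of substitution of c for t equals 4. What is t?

For CES with ρ = 0.5, MRS = √(t/c).
Setting √(t/2) = 4 gives t/2 = 16 and t = 32.

t = 32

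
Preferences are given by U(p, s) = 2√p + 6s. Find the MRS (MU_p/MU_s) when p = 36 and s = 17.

MU_p = 2/(2√p), MU_s = 6.
MRS = 2/(2√p) ÷ 6.
At (36, 17): MRS = 1/36.
The indifference curve has slope −1/36 at this bundle.

MRS = 1/36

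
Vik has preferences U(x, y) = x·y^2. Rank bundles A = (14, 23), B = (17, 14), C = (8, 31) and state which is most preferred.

Bundle C

Evaluate utility at each bundle:
U(A) = 7406.
U(B) = 3332.
U(C) = 7688.
Highest utility is C, so C ≻ A ≻ B.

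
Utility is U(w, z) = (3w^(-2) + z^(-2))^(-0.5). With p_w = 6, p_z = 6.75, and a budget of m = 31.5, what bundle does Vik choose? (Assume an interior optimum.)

For CES with ρ = -2, MRS = (3/1)·(z/w)^3.
Tangency: set MRS = p_w/p_z = 6/6.75 = 8/9.
So (z/w)^3 = 8/27; taking the cube root, z/w = 2/3, i.e. z = (2/3)·w.
Substitute into the budget 6·w + 6.75·z = 31.5: 10.5·w = 31.5, so w* = 3 and z* = (2/3)·3 = 2.

w* = 3, z* = 2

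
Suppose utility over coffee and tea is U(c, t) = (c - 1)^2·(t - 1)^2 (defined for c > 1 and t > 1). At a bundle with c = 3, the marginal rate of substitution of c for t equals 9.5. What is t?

MU_c = 2·(c−1)·(t−1)^2, MU_t = 2·(c−1)^2·(t−1).
MRS = (t−1)/(c−1).
Substitute c = 3: MRS = (t − 1)/2. Setting this equal to 9.5 gives t − 1 = 9.5·2 = 19, so t = 20.

t = 20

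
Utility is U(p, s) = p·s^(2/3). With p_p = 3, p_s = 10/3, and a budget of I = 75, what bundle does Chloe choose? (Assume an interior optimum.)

MU_p = s^(2/3) and MU_s = 2/3·p·s^(-1/3).
MRS = MU_p/MU_s = (1.5)·s/p.
Tangency: set MRS = p_p/p_s = 3/(10/3) = 0.9.
So (1.5)·s/p = 0.9, i.e. s = 0.6·p.
Substitute into the budget 3·p + (10/3)·s = 75: 5·p = 75, so p* = 15.
Then s* = 0.6·15 = 9.

p* = 15, s* = 9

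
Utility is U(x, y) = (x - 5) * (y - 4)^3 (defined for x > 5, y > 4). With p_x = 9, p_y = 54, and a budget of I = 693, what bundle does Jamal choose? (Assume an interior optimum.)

MU_x = (y−4)^3, MU_y = 3·(x−5)·(y−4)^2.
MRS = (1/3)·(y−4)/(x−5).
Tangency: set MRS = p_x/p_y = 9/54 = 1/6.
So (1/3)·(y − 4)/(x − 5) = 1/6, i.e. (y − 4) = 0.5·(x − 5).
Rewrite the budget in excess-of-subsistence terms: 9·(x − 5) + 54·(y − 4) = 693 − 9·5 − 54·4 = 432.
Substituting, 36·(x − 5) = 432, so x − 5 = 12 and x* = 17.
Then y − 4 = 0.5·12 = 6, so y* = 10.

x* = 17, y* = 10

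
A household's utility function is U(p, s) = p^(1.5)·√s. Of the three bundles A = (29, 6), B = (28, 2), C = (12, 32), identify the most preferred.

Bundle A

Evaluate utility at each bundle:
U(A) = 382.536.
U(B) = 209.533.
U(C) = 235.151.
Highest utility is A, so A ≻ C ≻ B.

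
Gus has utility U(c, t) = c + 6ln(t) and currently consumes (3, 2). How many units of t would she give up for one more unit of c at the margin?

MRS = 1/3

MU_c = 1, MU_t = 6/t.
MRS = 1 ÷ (6/t).
At (3, 2): MRS = 1/3.
So at (3, 2) the consumer would give up 1/3 units of t for one more unit of c.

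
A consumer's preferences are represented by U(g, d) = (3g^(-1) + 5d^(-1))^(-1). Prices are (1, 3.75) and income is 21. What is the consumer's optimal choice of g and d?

g* = 6, d* = 4

For CES with ρ = -1, MRS = (3/5)·(d/g)^2.
Tangency: set MRS = p_g/p_d = 1/3.75 = 4/15.
So (d/g)^2 = 4/9; taking the square root, d/g = 2/3, i.e. d = (2/3)·g.
Substitute into the budget 1·g + 3.75·d = 21: 3.5·g = 21, so g* = 6 and d* = (2/3)·6 = 4.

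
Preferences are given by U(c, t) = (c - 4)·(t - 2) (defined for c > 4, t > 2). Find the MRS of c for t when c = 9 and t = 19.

MU_c = (t−2), MU_t = (c−4).
MRS = (t−2)/(c−4).
At (9, 19): MRS = 3.4.
So at (9, 19) the consumer would give up 3.4 units of t for one more unit of c.

MRS = 3.4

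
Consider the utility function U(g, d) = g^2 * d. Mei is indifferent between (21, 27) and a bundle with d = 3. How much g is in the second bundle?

g = 63

U(21, 27) = 11907.
Set U(g, 3) = 11907 and solve.
With d = 3: g^2 = 11907/3 = 3969; taking the square root, g = 63.
Check: U(63, 3) = 11907.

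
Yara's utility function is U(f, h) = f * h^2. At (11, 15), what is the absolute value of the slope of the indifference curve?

MRS = 15/22

MU_f = h^2 and MU_h = 2·f·h.
MRS = MU_f/MU_h = (1/2)·h/f.
At (11, 15): MRS = 15/22.
So at (11, 15) the consumer would give up 15/22 units of h for one more unit of f.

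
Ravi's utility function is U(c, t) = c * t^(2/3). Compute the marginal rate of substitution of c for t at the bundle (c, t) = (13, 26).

MRS = 3

MU_c = t^(2/3) and MU_t = 2/3·c·t^(-1/3).
MRS = MU_c/MU_t = (1.5)·t/c.
At (13, 26): MRS = 3.
So at (13, 26) the consumer would give up 3 units of t for one more unit of c.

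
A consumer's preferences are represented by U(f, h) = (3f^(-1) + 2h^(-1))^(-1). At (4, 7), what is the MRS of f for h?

MRS = 147/32

For CES with ρ = -1, MRS = (3/2)·(h/f)^2.
At (4, 7): MRS = 147/32.
So at (4, 7) the consumer would give up 147/32 units of h for one more unit of f.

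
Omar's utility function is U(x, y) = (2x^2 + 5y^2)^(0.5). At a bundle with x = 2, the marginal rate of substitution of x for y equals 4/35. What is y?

y = 7

For CES with ρ = 2, MRS = (2/5)·(y/x)^(-1).
Setting (2/5)·(y/2)^(-1) = 4/35 gives (y/2)^(-1) = 2/7, so y/2 = 3.5 and y = 7.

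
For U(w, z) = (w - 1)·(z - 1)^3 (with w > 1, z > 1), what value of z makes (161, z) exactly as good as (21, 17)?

U(21, 17) = 81920.
Set U(161, z) = 81920 and solve.
With w = 161: (161 − 1) = 160, so (z − 1)^3 = 81920/160 = 512.
Taking the cube root (with z > 1): z − 1 = 8, so z = 9.
Check: U(161, 9) = 81920.

z = 9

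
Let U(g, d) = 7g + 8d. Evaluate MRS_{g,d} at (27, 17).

MRS = 0.875

MU_g = 7, MU_d = 8, so MRS = 7/8 = 0.875 at every bundle.
At (27, 17): MRS = 0.875.
That is, one extra unit of g is worth 0.875 units of d at the margin.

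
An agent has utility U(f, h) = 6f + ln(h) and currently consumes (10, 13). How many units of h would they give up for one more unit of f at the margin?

MU_f = 6, MU_h = 1/h.
MRS = 6 ÷ (1/h).
At (10, 13): MRS = 78.
The indifference curve has slope −78 at this bundle.

MRS = 78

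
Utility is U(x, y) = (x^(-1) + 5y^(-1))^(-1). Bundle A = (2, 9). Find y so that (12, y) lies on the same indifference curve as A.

U depends on (x, y) only through S = x^(-1) + 5y^(-1), so equal utility means equal S. At (2, 9): S = 19/18.
With x = 12: 12^(-1) = 1/12, so 5y^(-1) = 19/18 − 1/12 = 35/36, i.e. y^(-1) = 7/36.
Hence y = 1/(7/36) = 36/7.
Check: U(12, 36/7) = 0.9474.

y = 36/7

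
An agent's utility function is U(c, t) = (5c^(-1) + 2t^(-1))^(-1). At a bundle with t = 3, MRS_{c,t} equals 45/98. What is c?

For CES with ρ = -1, MRS = (5/2)·(t/c)^2.
Setting (5/2)·(3/c)^2 = 45/98 gives (3/c)^2 = 9/49, so 3/c = 3/7 and c = 7.

c = 7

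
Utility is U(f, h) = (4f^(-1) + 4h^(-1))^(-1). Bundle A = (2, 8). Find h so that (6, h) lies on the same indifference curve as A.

U depends on (f, h) only through S = 4f^(-1) + 4h^(-1), so equal utility means equal S. At (2, 8): S = 2.5.
With f = 6: 4·6^(-1) = 2/3, so 4h^(-1) = 2.5 − 2/3 = 11/6, i.e. h^(-1) = 11/24.
Hence h = 1/(11/24) = 24/11.
Check: U(6, 24/11) = 0.4.

h = 24/11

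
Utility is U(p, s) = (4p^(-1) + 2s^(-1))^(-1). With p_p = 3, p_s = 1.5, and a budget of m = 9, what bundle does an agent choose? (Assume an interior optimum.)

p* = 2, s* = 2

For CES with ρ = -1, MRS = (4/2)·(s/p)^2.
Tangency: set MRS = p_p/p_s = 3/1.5 = 2.
So (s/p)^2 = 1; taking the square root, s/p = 1, i.e. s = p.
Substitute into the budget 3·p + 1.5·s = 9: 4.5·p = 9, so p* = 2 and s* = 2.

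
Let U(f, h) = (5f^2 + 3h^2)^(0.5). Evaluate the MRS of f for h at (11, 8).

MRS = 55/24

For CES with ρ = 2, MRS = (5/3)·(h/f)^(-1).
At (11, 8): MRS = 55/24.
The indifference curve has slope −55/24 at this bundle.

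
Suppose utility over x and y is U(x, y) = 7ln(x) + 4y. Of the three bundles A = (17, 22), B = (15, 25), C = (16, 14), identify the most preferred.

Evaluate utility at each bundle:
U(A) = 107.832.
U(B) = 118.956.
U(C) = 75.408.
Highest utility is B, so B ≻ A ≻ C.

Bundle B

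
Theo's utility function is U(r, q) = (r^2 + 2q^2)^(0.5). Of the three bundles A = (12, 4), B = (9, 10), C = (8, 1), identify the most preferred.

Bundle B

Evaluate utility at each bundle:
U(A) = 13.266.
U(B) = 16.763.
U(C) = 8.124.
Highest utility is B, so B ≻ A ≻ C.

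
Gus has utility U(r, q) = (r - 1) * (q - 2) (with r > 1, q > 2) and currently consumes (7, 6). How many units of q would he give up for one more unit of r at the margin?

MRS = 2/3

MU_r = (q−2), MU_q = (r−1).
MRS = (q−2)/(r−1).
At (7, 6): MRS = 2/3.
The indifference curve has slope −2/3 at this bundle.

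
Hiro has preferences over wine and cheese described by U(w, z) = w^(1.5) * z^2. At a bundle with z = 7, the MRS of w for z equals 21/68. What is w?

MU_w = 1.5·√w·z^2 and MU_z = 2·w^(1.5)·z.
MRS = MU_w/MU_z = (0.75)·z/w.
Substitute z = 7: MRS = 5.25/w. Setting 5.25/w = 21/68 gives w = 5.25/(21/68) = 17.

w = 17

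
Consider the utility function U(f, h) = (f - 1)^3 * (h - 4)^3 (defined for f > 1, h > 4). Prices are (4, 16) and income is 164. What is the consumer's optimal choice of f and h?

f* = 13, h* = 7

MU_f = 3·(f−1)^2·(h−4)^3, MU_h = 3·(f−1)^3·(h−4)^2.
MRS = (h−4)/(f−1).
Tangency: set MRS = p_f/p_h = 4/16 = 0.25.
So (h − 4)/(f − 1) = 0.25, i.e. (h − 4) = 0.25·(f − 1).
Rewrite the budget in excess-of-subsistence terms: 4·(f − 1) + 16·(h − 4) = 164 − 4·1 − 16·4 = 96.
Substituting, 8·(f − 1) = 96, so f − 1 = 12 and f* = 13.
Then h − 4 = 0.25·12 = 3, so h* = 7.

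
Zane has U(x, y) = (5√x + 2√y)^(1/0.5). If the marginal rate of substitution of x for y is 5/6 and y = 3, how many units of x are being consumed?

x = 27

For CES with ρ = 0.5, MRS = (5/2)·√(y/x).
Setting (5/2)·√(3/x) = 5/6 gives √(3/x) = 1/3, so 3/x = 1/9 and x = 27.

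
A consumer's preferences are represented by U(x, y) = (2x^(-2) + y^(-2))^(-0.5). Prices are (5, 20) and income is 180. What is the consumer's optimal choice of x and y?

x* = 12, y* = 6

For CES with ρ = -2, MRS = (2/1)·(y/x)^3.
Tangency: set MRS = p_x/p_y = 5/20 = 0.25.
So (y/x)^3 = 0.125; taking the cube root, y/x = 0.5, i.e. y = 0.5·x.
Substitute into the budget 5·x + 20·y = 180: 15·x = 180, so x* = 12 and y* = 0.5·12 = 6.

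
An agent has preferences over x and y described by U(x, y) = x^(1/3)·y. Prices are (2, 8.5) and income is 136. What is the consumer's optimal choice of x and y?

x* = 17, y* = 12

MU_x = 1/3·x^(-2/3)·y and MU_y = x^(1/3).
MRS = MU_x/MU_y = (1/3)·y/x.
Tangency: set MRS = p_x/p_y = 2/8.5 = 4/17.
So (1/3)·y/x = 4/17, i.e. y = (12/17)·x.
Substitute into the budget 2·x + 8.5·y = 136: 8·x = 136, so x* = 17.
Then y* = (12/17)·17 = 12.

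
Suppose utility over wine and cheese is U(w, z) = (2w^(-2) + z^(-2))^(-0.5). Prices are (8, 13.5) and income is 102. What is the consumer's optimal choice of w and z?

w* = 6, z* = 4

For CES with ρ = -2, MRS = (2/1)·(z/w)^3.
Tangency: set MRS = p_w/p_z = 8/13.5 = 16/27.
So (z/w)^3 = 8/27; taking the cube root, z/w = 2/3, i.e. z = (2/3)·w.
Substitute into the budget 8·w + 13.5·z = 102: 17·w = 102, so w* = 6 and z* = (2/3)·6 = 4.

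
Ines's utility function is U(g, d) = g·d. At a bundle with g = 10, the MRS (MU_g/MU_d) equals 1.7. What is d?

d = 17

MU_g = d and MU_d = g.
MRS = MU_g/MU_d = d/g.
Substitute g = 10: MRS = d/10. Setting d/10 = 1.7 gives d = 1.7·10 = 17.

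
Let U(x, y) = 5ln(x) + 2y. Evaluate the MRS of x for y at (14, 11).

MRS = 5/28

MU_x = 5/x, MU_y = 2.
MRS = 5/x ÷ 2.
At (14, 11): MRS = 5/28.
So at (14, 11) the consumer would give up 5/28 units of y for one more unit of x.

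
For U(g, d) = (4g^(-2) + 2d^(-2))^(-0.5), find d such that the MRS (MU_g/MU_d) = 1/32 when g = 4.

For CES with ρ = -2, MRS = (4/2)·(d/g)^3.
Setting (4/2)·(d/4)^3 = 1/32 gives (d/4)^3 = 1/64, so d/4 = 0.25 and d = 1.

d = 1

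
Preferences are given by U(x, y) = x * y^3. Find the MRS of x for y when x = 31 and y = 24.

MU_x = y^3 and MU_y = 3·x·y^2.
MRS = MU_x/MU_y = (1/3)·y/x.
At (31, 24): MRS = 8/31.
That is, one extra unit of x is worth 8/31 units of y at the margin.

MRS = 8/31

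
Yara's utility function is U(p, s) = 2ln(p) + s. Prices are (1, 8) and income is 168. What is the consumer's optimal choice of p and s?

MU_p = 2/p, MU_s = 1.
MRS = 2/p ÷ 1.
Tangency: set MRS = p_p/p_s = 1/8 = 0.125.
MRS depends only on p: 2/p = 0.125 ⇒ p* = 2/0.125 = 16.
From the budget, 8·s = 168 − 1·16 = 152, so s* = 19.

p* = 16, s* = 19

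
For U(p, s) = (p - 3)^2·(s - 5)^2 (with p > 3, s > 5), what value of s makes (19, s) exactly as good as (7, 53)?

s = 17

U(7, 53) = 36864.
Set U(19, s) = 36864 and solve.
With p = 19: (19 − 3)^2 = 256, so (s − 5)^2 = 36864/256 = 144.
Taking the square root (with s > 5): s − 5 = 12, so s = 17.
Check: U(19, 17) = 36864.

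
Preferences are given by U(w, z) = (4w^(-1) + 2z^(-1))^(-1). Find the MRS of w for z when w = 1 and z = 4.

MRS = 32

For CES with ρ = -1, MRS = (4/2)·(z/w)^2.
At (1, 4): MRS = 32.
The indifference curve has slope −32 at this bundle.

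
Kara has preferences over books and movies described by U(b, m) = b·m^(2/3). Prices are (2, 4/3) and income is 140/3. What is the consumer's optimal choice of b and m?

b* = 14, m* = 14

MU_b = m^(2/3) and MU_m = 2/3·b·m^(-1/3).
MRS = MU_b/MU_m = (1.5)·m/b.
Tangency: set MRS = p_b/p_m = 2/(4/3) = 1.5.
So (1.5)·m/b = 1.5, i.e. m = b.
Substitute into the budget 2·b + (4/3)·m = 140/3: (10/3)·b = 140/3, so b* = 14.
Then m* = 14.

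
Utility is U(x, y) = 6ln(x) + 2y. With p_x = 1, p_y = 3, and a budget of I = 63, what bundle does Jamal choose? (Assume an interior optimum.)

MU_x = 6/x, MU_y = 2.
MRS = 6/x ÷ 2.
Tangency: set MRS = p_x/p_y = 1/3.
MRS depends only on x: 3/x = 1/3 ⇒ x* = 3/(1/3) = 9.
From the budget, 3·y = 63 − 1·9 = 54, so y* = 18.

x* = 9, y* = 18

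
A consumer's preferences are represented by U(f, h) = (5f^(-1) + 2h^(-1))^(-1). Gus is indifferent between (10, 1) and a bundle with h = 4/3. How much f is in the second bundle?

U depends on (f, h) only through S = 5f^(-1) + 2h^(-1), so equal utility means equal S. At (10, 1): S = 2.5.
With h = 4/3: 2·(4/3)^(-1) = 1.5, so 5f^(-1) = 2.5 − 1.5 = 1, i.e. f^(-1) = 0.2.
Hence f = 1/0.2 = 5.
Check: U(5, 4/3) = 0.4.

f = 5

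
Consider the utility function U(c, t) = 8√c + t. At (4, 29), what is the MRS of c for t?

MU_c = 8/(2√c), MU_t = 1.
MRS = 8/(2√c) ÷ 1.
At (4, 29): MRS = 2.
So at (4, 29) the consumer would give up 2 units of t for one more unit of c.

MRS = 2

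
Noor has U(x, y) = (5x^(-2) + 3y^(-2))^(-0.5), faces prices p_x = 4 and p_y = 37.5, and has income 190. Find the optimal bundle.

x* = 10, y* = 4

For CES with ρ = -2, MRS = (5/3)·(y/x)^3.
Tangency: set MRS = p_x/p_y = 4/37.5 = 8/75.
So (y/x)^3 = 8/125; taking the cube root, y/x = 0.4, i.e. y = 0.4·x.
Substitute into the budget 4·x + 37.5·y = 190: 19·x = 190, so x* = 10 and y* = 0.4·10 = 4.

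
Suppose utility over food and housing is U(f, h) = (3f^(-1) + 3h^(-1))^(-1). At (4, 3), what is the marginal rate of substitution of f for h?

MRS = 9/16

For CES with ρ = -1, MRS = (h/f)^2.
At (4, 3): MRS = 9/16.
That is, one extra unit of f is worth 9/16 units of h at the margin.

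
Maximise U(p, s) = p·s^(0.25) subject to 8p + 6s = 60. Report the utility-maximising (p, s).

p* = 6, s* = 2

MU_p = s^(0.25) and MU_s = 0.25·p·s^(-0.75).
MRS = MU_p/MU_s = (4)·s/p.
Tangency: set MRS = p_p/p_s = 8/6 = 4/3.
So (4)·s/p = 4/3, i.e. s = (1/3)·p.
Substitute into the budget 8·p + 6·s = 60: 10·p = 60, so p* = 6.
Then s* = (1/3)·6 = 2.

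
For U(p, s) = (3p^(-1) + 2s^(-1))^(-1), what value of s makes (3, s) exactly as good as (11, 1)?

s = 11/7

U depends on (p, s) only through S = 3p^(-1) + 2s^(-1), so equal utility means equal S. At (11, 1): S = 25/11.
With p = 3: 3·3^(-1) = 1, so 2s^(-1) = 25/11 − 1 = 14/11, i.e. s^(-1) = 7/11.
Hence s = 1/(7/11) = 11/7.
Check: U(3, 11/7) = 0.44.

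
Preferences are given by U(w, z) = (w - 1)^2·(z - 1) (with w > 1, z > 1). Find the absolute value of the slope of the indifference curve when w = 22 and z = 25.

MRS = 16/7

MU_w = 2·(w−1)·(z−1), MU_z = (w−1)^2.
MRS = (2/1)·(z−1)/(w−1).
At (22, 25): MRS = 16/7.
So at (22, 25) the consumer would give up 16/7 units of z for one more unit of w.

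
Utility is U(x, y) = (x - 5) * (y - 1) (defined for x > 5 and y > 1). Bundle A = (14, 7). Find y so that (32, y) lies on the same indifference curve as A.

U(14, 7) = 54.
Set U(32, y) = 54 and solve.
With x = 32: (32 − 5) = 27, so (y − 1) = 54/27 = 2.
So y = 1 + 2 = 3.
Check: U(32, 3) = 54.

y = 3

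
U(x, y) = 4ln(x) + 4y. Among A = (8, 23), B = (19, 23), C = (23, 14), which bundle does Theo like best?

Bundle B

Evaluate utility at each bundle:
U(A) = 100.318.
U(B) = 103.778.
U(C) = 68.542.
Highest utility is B, so B ≻ A ≻ C.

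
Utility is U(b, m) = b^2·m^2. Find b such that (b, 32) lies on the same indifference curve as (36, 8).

U(36, 8) = 82944.
Set U(b, 32) = 82944 and solve.
With m = 32: 32^2 = 1024, so b^2 = 82944/1024 = 81; taking the square root, b = 9.
Check: U(9, 32) = 82944.

b = 9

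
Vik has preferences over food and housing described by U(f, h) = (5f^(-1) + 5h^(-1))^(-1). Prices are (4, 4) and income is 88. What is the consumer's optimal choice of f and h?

f* = 11, h* = 11

For CES with ρ = -1, MRS = (h/f)^2.
Tangency: set MRS = p_f/p_h = 4/4 = 1.
So (h/f)^2 = 1; taking the square root, h/f = 1, i.e. h = f.
Substitute into the budget 4·f + 4·h = 88: 8·f = 88, so f* = 11 and h* = 11.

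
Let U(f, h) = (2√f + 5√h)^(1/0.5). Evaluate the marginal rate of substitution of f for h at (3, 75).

MRS = 2

For CES with ρ = 0.5, MRS = (2/5)·√(h/f).
At (3, 75): MRS = 2.
So at (3, 75) the consumer would give up 2 units of h for one more unit of f.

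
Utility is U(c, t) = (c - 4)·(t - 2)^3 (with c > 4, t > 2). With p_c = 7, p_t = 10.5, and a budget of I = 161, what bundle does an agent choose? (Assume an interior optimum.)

c* = 8, t* = 10

MU_c = (t−2)^3, MU_t = 3·(c−4)·(t−2)^2.
MRS = (1/3)·(t−2)/(c−4).
Tangency: set MRS = p_c/p_t = 7/10.5 = 2/3.
So (1/3)·(t − 2)/(c − 4) = 2/3, i.e. (t − 2) = 2·(c − 4).
Rewrite the budget in excess-of-subsistence terms: 7·(c − 4) + 10.5·(t − 2) = 161 − 7·4 − 10.5·2 = 112.
Substituting, 28·(c − 4) = 112, so c − 4 = 4 and c* = 8.
Then t − 2 = 2·4 = 8, so t* = 10.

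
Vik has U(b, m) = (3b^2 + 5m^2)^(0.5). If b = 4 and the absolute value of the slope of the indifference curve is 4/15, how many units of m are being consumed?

For CES with ρ = 2, MRS = (3/5)·(m/b)^(-1).
Setting (3/5)·(m/4)^(-1) = 4/15 gives (m/4)^(-1) = 4/9, so m/4 = 2.25 and m = 9.

m = 9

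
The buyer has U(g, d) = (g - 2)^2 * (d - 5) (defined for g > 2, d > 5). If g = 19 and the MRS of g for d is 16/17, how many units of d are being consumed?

d = 13

MU_g = 2·(g−2)·(d−5), MU_d = (g−2)^2.
MRS = (2/1)·(d−5)/(g−2).
Substitute g = 19: MRS = (d − 5)/8.5. Setting this equal to 16/17 gives d − 5 = (16/17)·8.5 = 8, so d = 13.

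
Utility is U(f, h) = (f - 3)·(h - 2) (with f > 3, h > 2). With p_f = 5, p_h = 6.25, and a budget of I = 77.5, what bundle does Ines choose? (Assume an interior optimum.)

MU_f = (h−2), MU_h = (f−3).
MRS = (h−2)/(f−3).
Tangency: set MRS = p_f/p_h = 5/6.25 = 0.8.
So (h − 2)/(f − 3) = 0.8, i.e. (h − 2) = 0.8·(f − 3).
Rewrite the budget in excess-of-subsistence terms: 5·(f − 3) + 6.25·(h − 2) = 77.5 − 5·3 − 6.25·2 = 50.
Substituting, 10·(f − 3) = 50, so f − 3 = 5 and f* = 8.
Then h − 2 = 0.8·5 = 4, so h* = 6.

f* = 8, h* = 6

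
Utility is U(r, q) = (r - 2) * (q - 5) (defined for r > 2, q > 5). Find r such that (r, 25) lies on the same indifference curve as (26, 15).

U(26, 15) = 240.
Set U(r, 25) = 240 and solve.
With q = 25: (25 − 5) = 20, so (r − 2) = 240/20 = 12.
So r = 2 + 12 = 14.
Check: U(14, 25) = 240.

r = 14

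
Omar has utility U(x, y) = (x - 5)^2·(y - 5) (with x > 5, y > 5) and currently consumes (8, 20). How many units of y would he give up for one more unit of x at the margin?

MU_x = 2·(x−5)·(y−5), MU_y = (x−5)^2.
MRS = (2/1)·(y−5)/(x−5).
At (8, 20): MRS = 10.
That is, one extra unit of x is worth 10 units of y at the margin.

MRS = 10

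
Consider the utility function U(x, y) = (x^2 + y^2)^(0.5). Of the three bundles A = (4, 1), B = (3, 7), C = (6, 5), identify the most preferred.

Evaluate utility at each bundle:
U(A) = 4.123.
U(B) = 7.616.
U(C) = 7.810.
Highest utility is C, so C ≻ B ≻ A.

Bundle C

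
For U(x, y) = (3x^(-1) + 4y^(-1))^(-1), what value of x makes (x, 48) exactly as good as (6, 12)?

U depends on (x, y) only through S = 3x^(-1) + 4y^(-1), so equal utility means equal S. At (6, 12): S = 5/6.
With y = 48: 4·48^(-1) = 1/12, so 3x^(-1) = 5/6 − 1/12 = 0.75, i.e. x^(-1) = 0.25.
Hence x = 1/0.25 = 4.
Check: U(4, 48) = 1.2.

x = 4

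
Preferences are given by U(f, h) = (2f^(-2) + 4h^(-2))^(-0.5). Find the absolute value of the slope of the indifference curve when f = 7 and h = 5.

For CES with ρ = -2, MRS = (2/4)·(h/f)^3.
At (7, 5): MRS = 125/686.
The indifference curve has slope −125/686 at this bundle.

MRS = 125/686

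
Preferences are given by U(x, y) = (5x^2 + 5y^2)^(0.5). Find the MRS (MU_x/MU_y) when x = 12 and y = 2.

For CES with ρ = 2, MRS = (y/x)^(-1).
At (12, 2): MRS = 6.
So at (12, 2) the consumer would give up 6 units of y for one more unit of x.

MRS = 6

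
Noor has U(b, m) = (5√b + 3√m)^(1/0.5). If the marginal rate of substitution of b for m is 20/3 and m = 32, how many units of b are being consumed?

b = 2

For CES with ρ = 0.5, MRS = (5/3)·√(m/b).
Setting (5/3)·√(32/b) = 20/3 gives √(32/b) = 4, so 32/b = 16 and b = 2.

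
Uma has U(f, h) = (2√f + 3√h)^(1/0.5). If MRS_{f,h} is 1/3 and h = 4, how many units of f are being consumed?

For CES with ρ = 0.5, MRS = (2/3)·√(h/f).
Setting (2/3)·√(4/f) = 1/3 gives √(4/f) = 0.5, so 4/f = 0.25 and f = 16.

f = 16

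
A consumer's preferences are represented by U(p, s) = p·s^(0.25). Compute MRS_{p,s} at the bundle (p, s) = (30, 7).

MRS = 14/15

MU_p = s^(0.25) and MU_s = 0.25·p·s^(-0.75).
MRS = MU_p/MU_s = (4)·s/p.
At (30, 7): MRS = 14/15.
So at (30, 7) the consumer would give up 14/15 units of s for one more unit of p.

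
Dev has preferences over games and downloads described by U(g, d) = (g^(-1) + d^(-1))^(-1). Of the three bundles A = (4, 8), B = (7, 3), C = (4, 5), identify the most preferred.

Bundle A

Evaluate utility at each bundle:
U(A) = 2.667.
U(B) = 2.100.
U(C) = 2.222.
Highest utility is A, so A ≻ C ≻ B.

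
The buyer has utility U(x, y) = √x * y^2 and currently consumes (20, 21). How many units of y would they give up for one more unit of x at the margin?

MRS = 21/80

MU_x = 0.5·x^(-0.5)·y^2 and MU_y = 2·√x·y.
MRS = MU_x/MU_y = (0.25)·y/x.
At (20, 21): MRS = 21/80.
So at (20, 21) the consumer would give up 21/80 units of y for one more unit of x.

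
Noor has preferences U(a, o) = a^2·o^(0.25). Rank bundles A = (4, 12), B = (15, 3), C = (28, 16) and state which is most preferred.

Evaluate utility at each bundle:
U(A) = 29.779.
U(B) = 296.117.
U(C) = 1568.000.
Highest utility is C, so C ≻ B ≻ A.

Bundle C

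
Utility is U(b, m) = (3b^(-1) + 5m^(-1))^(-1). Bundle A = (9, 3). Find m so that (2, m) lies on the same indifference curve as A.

m = 10

U depends on (b, m) only through S = 3b^(-1) + 5m^(-1), so equal utility means equal S. At (9, 3): S = 2.
With b = 2: 3·2^(-1) = 1.5, so 5m^(-1) = 2 − 1.5 = 0.5, i.e. m^(-1) = 0.1.
Hence m = 1/0.1 = 10.
Check: U(2, 10) = 0.5.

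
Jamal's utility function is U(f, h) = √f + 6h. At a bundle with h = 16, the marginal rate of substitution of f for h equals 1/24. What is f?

f = 4

MU_f = 1/(2√f), MU_h = 6.
MRS = 1/(2√f) ÷ 6.
MRS depends only on f: (1/12)/√f = 1/24 ⇒ √f = (1/12)/(1/24) = 2 ⇒ f = 4.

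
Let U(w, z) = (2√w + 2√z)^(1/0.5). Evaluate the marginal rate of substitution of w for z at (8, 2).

MRS = 0.5

For CES with ρ = 0.5, MRS = √(z/w).
At (8, 2): MRS = 0.5.
That is, one extra unit of w is worth 0.5 units of z at the margin.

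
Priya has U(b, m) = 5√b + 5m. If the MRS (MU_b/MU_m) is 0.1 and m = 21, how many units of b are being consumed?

b = 25

MU_b = 5/(2√b), MU_m = 5.
MRS = 5/(2√b) ÷ 5.
MRS depends only on b: 0.5/√b = 0.1 ⇒ √b = 0.5/0.1 = 5 ⇒ b = 25.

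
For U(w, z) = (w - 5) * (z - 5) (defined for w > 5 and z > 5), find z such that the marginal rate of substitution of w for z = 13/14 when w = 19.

MU_w = (z−5), MU_z = (w−5).
MRS = (z−5)/(w−5).
Substitute w = 19: MRS = (z − 5)/14. Setting this equal to 13/14 gives z − 5 = (13/14)·14 = 13, so z = 18.

z = 18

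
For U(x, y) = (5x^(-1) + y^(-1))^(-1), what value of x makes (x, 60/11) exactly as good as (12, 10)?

x = 15

U depends on (x, y) only through S = 5x^(-1) + y^(-1), so equal utility means equal S. At (12, 10): S = 31/60.
With y = 60/11: (60/11)^(-1) = 11/60, so 5x^(-1) = 31/60 − 11/60 = 1/3, i.e. x^(-1) = 1/15.
Hence x = 1/(1/15) = 15.
Check: U(15, 60/11) = 1.9355.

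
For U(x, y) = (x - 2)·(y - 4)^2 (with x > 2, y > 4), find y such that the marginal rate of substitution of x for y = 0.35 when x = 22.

y = 18

MU_x = (y−4)^2, MU_y = 2·(x−2)·(y−4).
MRS = (1/2)·(y−4)/(x−2).
Substitute x = 22: MRS = (y − 4)/40. Setting this equal to 0.35 gives y − 4 = 0.35·40 = 14, so y = 18.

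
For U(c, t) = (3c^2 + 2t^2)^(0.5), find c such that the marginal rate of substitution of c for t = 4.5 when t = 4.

c = 12

For CES with ρ = 2, MRS = (3/2)·(t/c)^(-1).
Setting (3/2)·(4/c)^(-1) = 4.5 gives (4/c)^(-1) = 3, so 4/c = 1/3 and c = 12.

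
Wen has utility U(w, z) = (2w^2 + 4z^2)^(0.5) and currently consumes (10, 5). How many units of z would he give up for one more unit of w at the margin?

MRS = 1

For CES with ρ = 2, MRS = (2/4)·(z/w)^(-1).
At (10, 5): MRS = 1.
So at (10, 5) the consumer would give up 1 units of z for one more unit of w.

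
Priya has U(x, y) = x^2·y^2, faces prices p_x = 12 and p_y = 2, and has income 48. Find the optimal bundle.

MU_x = 2·x·y^2 and MU_y = 2·x^2·y.
MRS = MU_x/MU_y = y/x.
Tangency: set MRS = p_x/p_y = 12/2 = 6.
So y/x = 6, i.e. y = 6·x.
Substitute into the budget 12·x + 2·y = 48: 24·x = 48, so x* = 2.
Then y* = 6·2 = 12.

x* = 2, y* = 12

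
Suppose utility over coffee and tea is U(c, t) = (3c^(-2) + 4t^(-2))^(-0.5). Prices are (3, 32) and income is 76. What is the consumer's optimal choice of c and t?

c* = 4, t* = 2

For CES with ρ = -2, MRS = (3/4)·(t/c)^3.
Tangency: set MRS = p_c/p_t = 3/32.
So (t/c)^3 = 0.125; taking the cube root, t/c = 0.5, i.e. t = 0.5·c.
Substitute into the budget 3·c + 32·t = 76: 19·c = 76, so c* = 4 and t* = 0.5·4 = 2.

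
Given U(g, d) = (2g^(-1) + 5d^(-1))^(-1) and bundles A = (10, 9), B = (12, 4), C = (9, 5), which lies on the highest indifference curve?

Evaluate utility at each bundle:
U(A) = 1.324.
U(B) = 0.706.
U(C) = 0.818.
Highest utility is A, so A ≻ C ≻ B.

Bundle A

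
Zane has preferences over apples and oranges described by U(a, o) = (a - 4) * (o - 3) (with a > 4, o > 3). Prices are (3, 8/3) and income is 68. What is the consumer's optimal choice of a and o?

a* = 12, o* = 12

MU_a = (o−3), MU_o = (a−4).
MRS = (o−3)/(a−4).
Tangency: set MRS = p_a/p_o = 3/(8/3) = 1.125.
So (o − 3)/(a − 4) = 1.125, i.e. (o − 3) = 1.125·(a − 4).
Rewrite the budget in excess-of-subsistence terms: 3·(a − 4) + (8/3)·(o − 3) = 68 − 3·4 − (8/3)·3 = 48.
Substituting, 6·(a − 4) = 48, so a − 4 = 8 and a* = 12.
Then o − 3 = 1.125·8 = 9, so o* = 12.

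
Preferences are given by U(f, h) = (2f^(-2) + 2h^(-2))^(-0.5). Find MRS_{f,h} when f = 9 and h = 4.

For CES with ρ = -2, MRS = (h/f)^3.
At (9, 4): MRS = 64/729.
So at (9, 4) the consumer would give up 64/729 units of h for one more unit of f.

MRS = 64/729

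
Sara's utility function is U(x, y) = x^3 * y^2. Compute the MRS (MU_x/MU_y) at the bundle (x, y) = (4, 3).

MU_x = 3·x^2·y^2 and MU_y = 2·x^3·y.
MRS = MU_x/MU_y = (3/2)·y/x.
At (4, 3): MRS = 1.125.
The indifference curve has slope −1.125 at this bundle.

MRS = 1.125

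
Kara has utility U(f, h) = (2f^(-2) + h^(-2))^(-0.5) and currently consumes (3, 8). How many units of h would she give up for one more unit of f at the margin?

For CES with ρ = -2, MRS = (2/1)·(h/f)^3.
At (3, 8): MRS = 1024/27.
So at (3, 8) the consumer would give up 1024/27 units of h for one more unit of f.

MRS = 1024/27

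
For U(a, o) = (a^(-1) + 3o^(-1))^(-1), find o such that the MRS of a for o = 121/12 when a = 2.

For CES with ρ = -1, MRS = (1/3)·(o/a)^2.
Setting (1/3)·(o/2)^2 = 121/12 gives (o/2)^2 = 30.25, so o/2 = 5.5 and o = 11.

o = 11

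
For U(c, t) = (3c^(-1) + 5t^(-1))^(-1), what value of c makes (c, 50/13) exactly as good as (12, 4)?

U depends on (c, t) only through S = 3c^(-1) + 5t^(-1), so equal utility means equal S. At (12, 4): S = 1.5.
With t = 50/13: 5·(50/13)^(-1) = 1.3, so 3c^(-1) = 1.5 − 1.3 = 0.2, i.e. c^(-1) = 1/15.
Hence c = 1/(1/15) = 15.
Check: U(15, 50/13) = 0.6667.

c = 15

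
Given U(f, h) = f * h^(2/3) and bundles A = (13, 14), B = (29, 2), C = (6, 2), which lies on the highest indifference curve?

Evaluate utility at each bundle:
U(A) = 75.514.
U(B) = 46.035.
U(C) = 9.524.
Highest utility is A, so A ≻ B ≻ C.

Bundle A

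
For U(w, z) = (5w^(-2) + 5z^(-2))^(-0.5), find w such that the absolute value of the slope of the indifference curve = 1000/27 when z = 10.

w = 3

For CES with ρ = -2, MRS = (z/w)^3.
Setting (10/w)^3 = 1000/27 gives 10/w = 10/3 and w = 3.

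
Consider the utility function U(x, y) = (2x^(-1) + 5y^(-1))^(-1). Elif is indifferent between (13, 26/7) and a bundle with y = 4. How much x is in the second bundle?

U depends on (x, y) only through S = 2x^(-1) + 5y^(-1), so equal utility means equal S. At (13, 26/7): S = 1.5.
With y = 4: 5·4^(-1) = 1.25, so 2x^(-1) = 1.5 − 1.25 = 0.25, i.e. x^(-1) = 0.125.
Hence x = 1/0.125 = 8.
Check: U(8, 4) = 0.6667.

x = 8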